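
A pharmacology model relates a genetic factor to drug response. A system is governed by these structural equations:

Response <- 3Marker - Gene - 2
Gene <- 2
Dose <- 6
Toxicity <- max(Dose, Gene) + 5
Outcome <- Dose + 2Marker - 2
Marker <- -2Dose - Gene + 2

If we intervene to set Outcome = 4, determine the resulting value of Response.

-40

do(Outcome=4) replaces the equation Outcome <- Dose + 2Marker - 2 with the constant Outcome = 4.
No directed path runs from Outcome to Response, so Response keeps its natural value.
Marker = -2Dose - Gene + 2  [with Dose=6, Gene=2]  = -12
Response = 3Marker - Gene - 2  [with Marker=-12, Gene=2]  = -40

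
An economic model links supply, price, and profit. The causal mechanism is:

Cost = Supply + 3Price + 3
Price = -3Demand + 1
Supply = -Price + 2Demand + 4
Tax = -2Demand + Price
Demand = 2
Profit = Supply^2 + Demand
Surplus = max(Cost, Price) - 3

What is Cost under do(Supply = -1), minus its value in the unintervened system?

-14

The intervention breaks the incoming arrows to Supply: Supply = -Price + 2Demand + 4 no longer applies, and Supply = -1.
Price = -3Demand + 1  [with Demand=2]  = -5
Cost = Supply + 3Price + 3  [with Supply=-1, Price=-5]  = -13
Without intervention: Price = -3Demand + 1  [with Demand=2]  = -5; Supply = -Price + 2Demand + 4  [with Price=-5, Demand=2]  = 13; Cost = Supply + 3Price + 3  [with Supply=13, Price=-5]  = 1.
Change = -13 − 1 = -14.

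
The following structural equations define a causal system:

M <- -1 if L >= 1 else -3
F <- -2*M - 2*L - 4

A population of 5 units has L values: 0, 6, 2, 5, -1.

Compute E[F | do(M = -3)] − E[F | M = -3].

Under do(M=-3), M's equation is replaced by M=-3 for every unit. Per-unit F: 2, -10, -2, -8, 4. Mean = -2.8.
Conditioning on M=-3 selects the 2 unit(s) with L ∈ {0, -1}. Their F values: 2, 4. Mean = 3.
Difference = -2.8 − 3 = -5.8.

-5.8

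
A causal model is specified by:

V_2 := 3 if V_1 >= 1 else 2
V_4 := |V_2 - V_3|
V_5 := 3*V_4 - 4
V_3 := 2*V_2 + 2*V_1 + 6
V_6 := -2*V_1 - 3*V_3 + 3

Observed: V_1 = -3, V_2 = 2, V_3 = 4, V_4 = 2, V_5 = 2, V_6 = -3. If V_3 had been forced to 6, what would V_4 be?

4

The intervention breaks the incoming arrows to V_3: V_3 := 2*V_2 + 2*V_1 + 6 no longer applies, and V_3 = 6.
V_2 = 3 if V_1 >= 1 else 2  [with V_1=-3]  = 2
V_4 = |V_2 - V_3|  [with V_2=2, V_3=6]  = 4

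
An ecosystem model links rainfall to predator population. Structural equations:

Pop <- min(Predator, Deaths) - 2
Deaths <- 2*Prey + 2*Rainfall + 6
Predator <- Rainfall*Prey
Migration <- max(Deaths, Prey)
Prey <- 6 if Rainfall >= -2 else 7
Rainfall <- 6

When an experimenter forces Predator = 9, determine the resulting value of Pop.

7

The intervention breaks the incoming arrows to Predator: Predator <- Rainfall*Prey no longer applies, and Predator = 9.
Prey = 6 if Rainfall >= -2 else 7  [with Rainfall=6]  = 6
Deaths = 2*Prey + 2*Rainfall + 6  [with Prey=6, Rainfall=6]  = 30
Pop = min(Predator, Deaths) - 2  [with Predator=9, Deaths=30]  = 7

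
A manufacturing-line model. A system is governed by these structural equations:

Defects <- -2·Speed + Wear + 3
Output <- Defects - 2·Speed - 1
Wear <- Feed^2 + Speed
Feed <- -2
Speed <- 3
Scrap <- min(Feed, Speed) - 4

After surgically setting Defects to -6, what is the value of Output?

-13

Under do(Defects=-6), the mechanism Defects <- -2·Speed + Wear + 3 is discarded; Defects is fixed at -6.
Output = Defects - 2·Speed - 1  [with Defects=-6, Speed=3]  = -13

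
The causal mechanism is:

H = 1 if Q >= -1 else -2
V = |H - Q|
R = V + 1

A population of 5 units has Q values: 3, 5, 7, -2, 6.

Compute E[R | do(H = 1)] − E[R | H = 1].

do(H=1) breaks H's dependence on Q. With H=1 fixed, R across the units is 3, 5, 7, 4, 6, mean 5.
Conditioning on H=1 selects the 4 unit(s) with Q ∈ {3, 5, 7, 6}. Their R values: 3, 5, 7, 6. Mean = 5.25.
Difference = 5 − 5.25 = -0.25.

-0.25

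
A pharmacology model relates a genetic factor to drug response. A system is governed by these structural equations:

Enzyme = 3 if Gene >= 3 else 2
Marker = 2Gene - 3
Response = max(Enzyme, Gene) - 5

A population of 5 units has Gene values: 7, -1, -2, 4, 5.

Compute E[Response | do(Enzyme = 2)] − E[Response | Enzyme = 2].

Every unit gets Enzyme=2 under the intervention. Response values become 2, -3, -3, -1, 0; E[Response|do(Enzyme=2)] = -1.
Observing Enzyme=2 restricts to units where Enzyme's equation naturally yields 2: Gene ∈ {-1, -2}. In that subpopulation Response = -3, -3, mean -3.
Difference = -1 − (-3) = 2.

2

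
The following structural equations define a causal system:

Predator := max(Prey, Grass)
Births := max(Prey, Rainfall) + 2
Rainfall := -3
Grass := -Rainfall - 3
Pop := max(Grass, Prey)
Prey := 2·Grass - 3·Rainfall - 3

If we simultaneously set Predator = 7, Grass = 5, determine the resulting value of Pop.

The joint intervention fixes Predator = 7, Grass = 5, removing each variable's own equation.
Prey = 2·Grass - 3·Rainfall - 3  [with Grass=5, Rainfall=-3]  = 16
Pop = max(Grass, Prey)  [with Grass=5, Prey=16]  = 16

16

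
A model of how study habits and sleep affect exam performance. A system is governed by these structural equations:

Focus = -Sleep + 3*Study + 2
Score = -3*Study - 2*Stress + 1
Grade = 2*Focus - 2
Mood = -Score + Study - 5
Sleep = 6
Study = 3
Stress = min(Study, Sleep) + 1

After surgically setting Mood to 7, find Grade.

Intervening sets Mood = 7 and removes its equation (Mood = -Score + Study - 5).
No directed path runs from Mood to Grade, so Grade keeps its natural value.
Focus = -Sleep + 3*Study + 2  [with Sleep=6, Study=3]  = 5
Grade = 2*Focus - 2  [with Focus=5]  = 8

8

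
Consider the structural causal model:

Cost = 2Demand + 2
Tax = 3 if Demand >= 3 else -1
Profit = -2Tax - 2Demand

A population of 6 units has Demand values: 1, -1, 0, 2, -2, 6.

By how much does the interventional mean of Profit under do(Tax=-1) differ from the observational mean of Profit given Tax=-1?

-2

The intervention sets Tax=-1 in all 6 units regardless of Demand. Recomputing Profit per unit gives 0, 4, 2, -2, 6, -10; average 0.
Observing Tax=-1 restricts to units where Tax's equation naturally yields -1: Demand ∈ {1, -1, 0, 2, -2}. In that subpopulation Profit = 0, 4, 2, -2, 6, mean 2.
Difference = 0 − 2 = -2.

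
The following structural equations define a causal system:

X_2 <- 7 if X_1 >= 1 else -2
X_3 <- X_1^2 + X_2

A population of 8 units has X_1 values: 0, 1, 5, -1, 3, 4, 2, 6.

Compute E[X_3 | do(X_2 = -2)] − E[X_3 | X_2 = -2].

11

Every unit gets X_2=-2 under the intervention. X_3 values become -2, -1, 23, -1, 7, 14, 2, 34; E[X_3|do(X_2=-2)] = 9.5.
Conditioning on X_2=-2 selects the 2 unit(s) with X_1 ∈ {0, -1}. Their X_3 values: -2, -1. Mean = -1.5.
Difference = 9.5 − (-1.5) = 11.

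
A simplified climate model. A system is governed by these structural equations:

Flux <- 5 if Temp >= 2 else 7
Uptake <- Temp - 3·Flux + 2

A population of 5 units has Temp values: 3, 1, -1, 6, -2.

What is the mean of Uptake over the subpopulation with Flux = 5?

-8.5

Conditioning on Flux=5 selects the 2 unit(s) with Temp ∈ {3, 6}. Their Uptake values: -10, -7. Mean = -8.5.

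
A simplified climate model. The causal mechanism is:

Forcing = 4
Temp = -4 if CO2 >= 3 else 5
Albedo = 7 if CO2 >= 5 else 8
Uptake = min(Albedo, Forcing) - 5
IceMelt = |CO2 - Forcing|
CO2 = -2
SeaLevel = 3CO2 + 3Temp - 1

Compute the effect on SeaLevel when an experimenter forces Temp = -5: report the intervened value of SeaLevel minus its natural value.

-30

The intervention breaks the incoming arrows to Temp: Temp = -4 if CO2 >= 3 else 5 no longer applies, and Temp = -5.
SeaLevel = 3CO2 + 3Temp - 1  [with CO2=-2, Temp=-5]  = -22
Without intervention: Temp = -4 if CO2 >= 3 else 5  [with CO2=-2]  = 5; SeaLevel = 3CO2 + 3Temp - 1  [with CO2=-2, Temp=5]  = 8.
Change = -22 − 8 = -30.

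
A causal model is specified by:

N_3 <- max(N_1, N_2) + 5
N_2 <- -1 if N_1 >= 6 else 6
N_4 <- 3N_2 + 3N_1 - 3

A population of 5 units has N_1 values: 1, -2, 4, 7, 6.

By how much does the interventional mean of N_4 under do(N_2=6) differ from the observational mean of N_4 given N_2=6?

6.6

Every unit gets N_2=6 under the intervention. N_4 values become 18, 9, 27, 36, 33; E[N_4|do(N_2=6)] = 24.6.
Conditioning on N_2=6 selects the 3 unit(s) with N_1 ∈ {1, -2, 4}. Their N_4 values: 18, 9, 27. Mean = 18.
Difference = 24.6 − 18 = 6.6.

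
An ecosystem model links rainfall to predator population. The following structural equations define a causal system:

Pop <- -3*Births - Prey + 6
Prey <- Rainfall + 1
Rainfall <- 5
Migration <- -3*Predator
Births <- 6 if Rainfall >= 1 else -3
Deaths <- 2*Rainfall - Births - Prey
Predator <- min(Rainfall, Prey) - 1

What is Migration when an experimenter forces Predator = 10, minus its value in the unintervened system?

The intervention breaks the incoming arrows to Predator: Predator <- min(Rainfall, Prey) - 1 no longer applies, and Predator = 10.
Migration = -3*Predator  [with Predator=10]  = -30
Without intervention: Prey = Rainfall + 1  [with Rainfall=5]  = 6; Predator = min(Rainfall, Prey) - 1  [with Rainfall=5, Prey=6]  = 4; Migration = -3*Predator  [with Predator=4]  = -12.
Change = -30 − (-12) = -18.

-18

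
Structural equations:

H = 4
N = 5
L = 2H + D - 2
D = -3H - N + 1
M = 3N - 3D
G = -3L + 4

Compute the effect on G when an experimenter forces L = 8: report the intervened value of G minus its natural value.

-54

Intervening sets L = 8 and removes its equation (L = 2H + D - 2).
G = -3L + 4  [with L=8]  = -20
Without intervention: D = -3H - N + 1  [with H=4, N=5]  = -16; L = 2H + D - 2  [with H=4, D=-16]  = -10; G = -3L + 4  [with L=-10]  = 34.
Change = -20 − 34 = -54.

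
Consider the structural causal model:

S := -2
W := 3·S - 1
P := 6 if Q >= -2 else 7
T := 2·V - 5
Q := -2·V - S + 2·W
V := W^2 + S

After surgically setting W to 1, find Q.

Under do(W=1), the mechanism W := 3·S - 1 is discarded; W is fixed at 1.
V = W^2 + S  [with W=1, S=-2]  = -1
Q = -2·V - S + 2·W  [with V=-1, S=-2, W=1]  = 6

6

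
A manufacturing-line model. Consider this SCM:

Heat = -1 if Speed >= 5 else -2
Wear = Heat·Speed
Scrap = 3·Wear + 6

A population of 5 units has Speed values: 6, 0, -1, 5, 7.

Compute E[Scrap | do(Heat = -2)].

-14.4

Every unit gets Heat=-2 under the intervention. Scrap values become -30, 6, 12, -24, -36; E[Scrap|do(Heat=-2)] = -14.4.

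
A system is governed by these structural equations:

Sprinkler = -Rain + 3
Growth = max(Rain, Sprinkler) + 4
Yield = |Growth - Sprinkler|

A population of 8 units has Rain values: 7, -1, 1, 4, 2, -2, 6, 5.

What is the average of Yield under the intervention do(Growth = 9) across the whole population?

The intervention sets Growth=9 in all 8 units regardless of Rain. Recomputing Yield per unit gives 13, 5, 7, 10, 8, 4, 12, 11; average 8.75.

8.75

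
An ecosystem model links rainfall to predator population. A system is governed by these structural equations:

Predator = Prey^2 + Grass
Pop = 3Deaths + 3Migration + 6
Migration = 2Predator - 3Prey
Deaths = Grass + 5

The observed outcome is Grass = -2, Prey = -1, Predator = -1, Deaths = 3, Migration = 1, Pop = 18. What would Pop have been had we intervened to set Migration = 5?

The intervention breaks the incoming arrows to Migration: Migration = 2Predator - 3Prey no longer applies, and Migration = 5.
Deaths = Grass + 5  [with Grass=-2]  = 3
Pop = 3Deaths + 3Migration + 6  [with Deaths=3, Migration=5]  = 30

30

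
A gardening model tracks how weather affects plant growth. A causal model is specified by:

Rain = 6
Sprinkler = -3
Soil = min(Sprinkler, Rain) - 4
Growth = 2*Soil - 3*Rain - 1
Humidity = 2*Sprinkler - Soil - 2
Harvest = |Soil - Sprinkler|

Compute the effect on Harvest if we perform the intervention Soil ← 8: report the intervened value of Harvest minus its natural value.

7

The intervention breaks the incoming arrows to Soil: Soil = min(Sprinkler, Rain) - 4 no longer applies, and Soil = 8.
Harvest = |Soil - Sprinkler|  [with Soil=8, Sprinkler=-3]  = 11
Without intervention: Soil = min(Sprinkler, Rain) - 4  [with Sprinkler=-3, Rain=6]  = -7; Harvest = |Soil - Sprinkler|  [with Soil=-7, Sprinkler=-3]  = 4.
Change = 11 − 4 = 7.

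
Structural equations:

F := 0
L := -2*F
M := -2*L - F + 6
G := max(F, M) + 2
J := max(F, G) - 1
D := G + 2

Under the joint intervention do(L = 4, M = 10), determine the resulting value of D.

Under do(L = 4, M = 10), each intervened variable's structural equation is replaced by its fixed value.
G = max(F, M) + 2  [with F=0, M=10]  = 12
D = G + 2  [with G=12]  = 14

14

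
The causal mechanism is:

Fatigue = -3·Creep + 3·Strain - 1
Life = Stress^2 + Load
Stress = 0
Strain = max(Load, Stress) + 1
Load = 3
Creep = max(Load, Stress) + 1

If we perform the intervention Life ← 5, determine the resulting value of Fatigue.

do(Life=5) replaces the equation Life = Stress^2 + Load with the constant Life = 5.
Since Fatigue is not a descendant of the intervened variable, it is unaffected.
Strain = max(Load, Stress) + 1  [with Load=3, Stress=0]  = 4
Creep = max(Load, Stress) + 1  [with Load=3, Stress=0]  = 4
Fatigue = -3·Creep + 3·Strain - 1  [with Creep=4, Strain=4]  = -1

-1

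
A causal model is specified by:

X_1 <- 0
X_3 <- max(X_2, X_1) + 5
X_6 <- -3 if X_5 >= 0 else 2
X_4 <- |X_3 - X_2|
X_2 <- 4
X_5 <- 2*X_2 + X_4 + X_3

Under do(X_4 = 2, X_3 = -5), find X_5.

5

The joint intervention fixes X_4 = 2, X_3 = -5, removing each variable's own equation.
X_5 = 2*X_2 + X_4 + X_3  [with X_2=4, X_4=2, X_3=-5]  = 5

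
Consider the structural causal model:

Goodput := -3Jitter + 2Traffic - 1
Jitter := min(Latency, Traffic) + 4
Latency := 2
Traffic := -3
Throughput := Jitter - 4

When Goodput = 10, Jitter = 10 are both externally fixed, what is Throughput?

Under do(Goodput = 10, Jitter = 10), each intervened variable's structural equation is replaced by its fixed value.
Throughput = Jitter - 4  [with Jitter=10]  = 6

6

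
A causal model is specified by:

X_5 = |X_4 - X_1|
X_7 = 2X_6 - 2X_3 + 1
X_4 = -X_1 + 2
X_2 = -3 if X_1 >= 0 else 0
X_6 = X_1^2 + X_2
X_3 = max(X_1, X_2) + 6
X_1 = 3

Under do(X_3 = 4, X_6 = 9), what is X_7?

Under do(X_3 = 4, X_6 = 9), each intervened variable's structural equation is replaced by its fixed value.
X_7 = 2X_6 - 2X_3 + 1  [with X_6=9, X_3=4]  = 11

11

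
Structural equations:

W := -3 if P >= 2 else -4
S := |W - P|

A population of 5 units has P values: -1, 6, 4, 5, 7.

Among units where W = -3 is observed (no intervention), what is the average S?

8.5

Observing W=-3 restricts to units where W's equation naturally yields -3: P ∈ {6, 4, 5, 7}. In that subpopulation S = 9, 7, 8, 10, mean 8.5.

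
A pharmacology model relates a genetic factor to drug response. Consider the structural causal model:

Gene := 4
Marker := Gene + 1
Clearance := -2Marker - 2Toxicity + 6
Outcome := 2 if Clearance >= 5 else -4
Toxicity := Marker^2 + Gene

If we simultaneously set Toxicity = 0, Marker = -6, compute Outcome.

Setting Toxicity = 0, Marker = -6 by intervention discards those variables' equations.
Clearance = -2Marker - 2Toxicity + 6  [with Marker=-6, Toxicity=0]  = 18
Outcome = 2 if Clearance >= 5 else -4  [with Clearance=18]  = 2

2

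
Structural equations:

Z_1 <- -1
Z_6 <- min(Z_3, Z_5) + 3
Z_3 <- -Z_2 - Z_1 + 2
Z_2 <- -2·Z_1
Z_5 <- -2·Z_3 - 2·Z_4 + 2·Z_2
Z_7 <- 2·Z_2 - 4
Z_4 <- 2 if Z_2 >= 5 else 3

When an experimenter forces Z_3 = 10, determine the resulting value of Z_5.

-22

do(Z_3=10) replaces the equation Z_3 <- -Z_2 - Z_1 + 2 with the constant Z_3 = 10.
Z_2 = -2·Z_1  [with Z_1=-1]  = 2
Z_4 = 2 if Z_2 >= 5 else 3  [with Z_2=2]  = 3
Z_5 = -2·Z_3 - 2·Z_4 + 2·Z_2  [with Z_3=10, Z_4=3, Z_2=2]  = -22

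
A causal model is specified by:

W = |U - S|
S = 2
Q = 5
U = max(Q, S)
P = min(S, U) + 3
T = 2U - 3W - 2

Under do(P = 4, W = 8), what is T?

-16

The joint intervention fixes P = 4, W = 8, removing each variable's own equation.
U = max(Q, S)  [with Q=5, S=2]  = 5
T = 2U - 3W - 2  [with U=5, W=8]  = -16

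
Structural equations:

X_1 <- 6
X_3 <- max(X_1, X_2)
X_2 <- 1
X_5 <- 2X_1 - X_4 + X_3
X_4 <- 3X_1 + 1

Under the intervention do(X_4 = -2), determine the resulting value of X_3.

6

Under do(X_4=-2), the mechanism X_4 <- 3X_1 + 1 is discarded; X_4 is fixed at -2.
Since X_3 is not a descendant of the intervened variable, it is unaffected.
X_3 = max(X_1, X_2)  [with X_1=6, X_2=1]  = 6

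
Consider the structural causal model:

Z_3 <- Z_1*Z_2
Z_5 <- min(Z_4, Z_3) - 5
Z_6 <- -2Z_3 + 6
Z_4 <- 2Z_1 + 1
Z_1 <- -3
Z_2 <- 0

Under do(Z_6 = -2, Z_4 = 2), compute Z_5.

-5

Setting Z_6 = -2, Z_4 = 2 by intervention discards those variables' equations.
Z_3 = Z_1*Z_2  [with Z_1=-3, Z_2=0]  = 0
Z_5 = min(Z_4, Z_3) - 5  [with Z_4=2, Z_3=0]  = -5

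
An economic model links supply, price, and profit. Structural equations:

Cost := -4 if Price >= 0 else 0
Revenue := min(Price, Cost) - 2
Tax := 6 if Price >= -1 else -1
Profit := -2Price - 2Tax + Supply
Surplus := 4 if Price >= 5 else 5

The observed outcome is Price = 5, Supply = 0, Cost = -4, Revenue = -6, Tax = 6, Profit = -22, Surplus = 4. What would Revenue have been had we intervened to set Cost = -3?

-5

The intervention breaks the incoming arrows to Cost: Cost := -4 if Price >= 0 else 0 no longer applies, and Cost = -3.
Revenue = min(Price, Cost) - 2  [with Price=5, Cost=-3]  = -5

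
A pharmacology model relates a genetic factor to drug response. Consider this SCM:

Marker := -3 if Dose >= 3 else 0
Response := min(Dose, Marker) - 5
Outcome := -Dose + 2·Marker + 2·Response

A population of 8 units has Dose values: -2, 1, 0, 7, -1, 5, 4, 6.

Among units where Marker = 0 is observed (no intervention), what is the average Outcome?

-11

Observing Marker=0 restricts to units where Marker's equation naturally yields 0: Dose ∈ {-2, 1, 0, -1}. In that subpopulation Outcome = -12, -11, -10, -11, mean -11.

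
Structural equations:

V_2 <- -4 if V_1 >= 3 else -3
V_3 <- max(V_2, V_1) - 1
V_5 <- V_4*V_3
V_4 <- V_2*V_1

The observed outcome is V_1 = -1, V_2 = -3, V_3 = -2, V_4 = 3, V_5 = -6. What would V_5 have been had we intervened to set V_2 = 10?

-90

do(V_2=10) replaces the equation V_2 <- -4 if V_1 >= 3 else -3 with the constant V_2 = 10.
V_3 = max(V_2, V_1) - 1  [with V_2=10, V_1=-1]  = 9
V_4 = V_2*V_1  [with V_2=10, V_1=-1]  = -10
V_5 = V_4*V_3  [with V_4=-10, V_3=9]  = -90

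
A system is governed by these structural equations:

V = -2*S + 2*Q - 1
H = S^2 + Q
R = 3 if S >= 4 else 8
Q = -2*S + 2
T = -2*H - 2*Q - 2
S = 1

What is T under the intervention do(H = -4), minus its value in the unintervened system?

Intervening sets H = -4 and removes its equation (H = S^2 + Q).
Q = -2*S + 2  [with S=1]  = 0
T = -2*H - 2*Q - 2  [with H=-4, Q=0]  = 6
Without intervention: Q = -2*S + 2  [with S=1]  = 0; H = S^2 + Q  [with S=1, Q=0]  = 1; T = -2*H - 2*Q - 2  [with H=1, Q=0]  = -4.
Change = 6 − (-4) = 10.

10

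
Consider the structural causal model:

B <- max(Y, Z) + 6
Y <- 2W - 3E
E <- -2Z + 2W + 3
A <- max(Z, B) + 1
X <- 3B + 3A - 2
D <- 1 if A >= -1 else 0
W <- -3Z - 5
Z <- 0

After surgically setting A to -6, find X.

Intervening sets A = -6 and removes its equation (A <- max(Z, B) + 1).
W = -3Z - 5  [with Z=0]  = -5
E = -2Z + 2W + 3  [with Z=0, W=-5]  = -7
Y = 2W - 3E  [with W=-5, E=-7]  = 11
B = max(Y, Z) + 6  [with Y=11, Z=0]  = 17
X = 3B + 3A - 2  [with B=17, A=-6]  = 31

31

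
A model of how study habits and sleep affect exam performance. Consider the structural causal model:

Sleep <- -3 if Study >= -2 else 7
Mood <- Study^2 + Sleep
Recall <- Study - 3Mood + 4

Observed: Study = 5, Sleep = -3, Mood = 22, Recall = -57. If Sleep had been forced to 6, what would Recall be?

-84

Under do(Sleep=6), the mechanism Sleep <- -3 if Study >= -2 else 7 is discarded; Sleep is fixed at 6.
Mood = Study^2 + Sleep  [with Study=5, Sleep=6]  = 31
Recall = Study - 3Mood + 4  [with Study=5, Mood=31]  = -84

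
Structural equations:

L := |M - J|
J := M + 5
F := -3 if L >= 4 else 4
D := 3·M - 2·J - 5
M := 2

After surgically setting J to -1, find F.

Under do(J=-1), the mechanism J := M + 5 is discarded; J is fixed at -1.
L = |M - J|  [with M=2, J=-1]  = 3
F = -3 if L >= 4 else 4  [with L=3]  = 4

4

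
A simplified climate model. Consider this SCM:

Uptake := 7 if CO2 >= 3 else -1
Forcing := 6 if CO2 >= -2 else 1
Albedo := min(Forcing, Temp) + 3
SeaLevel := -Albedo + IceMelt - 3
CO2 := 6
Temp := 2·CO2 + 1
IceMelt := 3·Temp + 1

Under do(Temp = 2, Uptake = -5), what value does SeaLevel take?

-1

Under do(Temp = 2, Uptake = -5), each intervened variable's structural equation is replaced by its fixed value.
Forcing = 6 if CO2 >= -2 else 1  [with CO2=6]  = 6
IceMelt = 3·Temp + 1  [with Temp=2]  = 7
Albedo = min(Forcing, Temp) + 3  [with Forcing=6, Temp=2]  = 5
SeaLevel = -Albedo + IceMelt - 3  [with Albedo=5, IceMelt=7]  = -1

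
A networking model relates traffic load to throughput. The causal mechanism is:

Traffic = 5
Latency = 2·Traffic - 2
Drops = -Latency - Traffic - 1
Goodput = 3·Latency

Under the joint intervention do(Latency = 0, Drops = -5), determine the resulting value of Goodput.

Setting Latency = 0, Drops = -5 by intervention discards those variables' equations.
Goodput = 3·Latency  [with Latency=0]  = 0

0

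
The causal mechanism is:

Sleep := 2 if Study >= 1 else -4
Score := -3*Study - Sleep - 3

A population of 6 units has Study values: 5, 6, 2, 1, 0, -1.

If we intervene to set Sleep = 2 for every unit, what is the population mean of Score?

-11.5

Under do(Sleep=2), Sleep's equation is replaced by Sleep=2 for every unit. Per-unit Score: -20, -23, -11, -8, -5, -2. Mean = -11.5.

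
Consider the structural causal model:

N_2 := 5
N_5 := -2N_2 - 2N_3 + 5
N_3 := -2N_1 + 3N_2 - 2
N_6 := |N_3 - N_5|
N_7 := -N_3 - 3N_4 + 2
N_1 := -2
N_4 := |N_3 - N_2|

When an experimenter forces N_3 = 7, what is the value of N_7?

The intervention breaks the incoming arrows to N_3: N_3 := -2N_1 + 3N_2 - 2 no longer applies, and N_3 = 7.
N_4 = |N_3 - N_2|  [with N_3=7, N_2=5]  = 2
N_7 = -N_3 - 3N_4 + 2  [with N_3=7, N_4=2]  = -11

-11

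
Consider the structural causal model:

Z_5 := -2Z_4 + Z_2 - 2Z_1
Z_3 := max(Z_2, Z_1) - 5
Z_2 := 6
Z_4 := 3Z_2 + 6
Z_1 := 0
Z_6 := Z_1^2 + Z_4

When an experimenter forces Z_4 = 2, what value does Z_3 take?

Under do(Z_4=2), the mechanism Z_4 := 3Z_2 + 6 is discarded; Z_4 is fixed at 2.
Since Z_3 is not a descendant of the intervened variable, it is unaffected.
Z_3 = max(Z_2, Z_1) - 5  [with Z_2=6, Z_1=0]  = 1

1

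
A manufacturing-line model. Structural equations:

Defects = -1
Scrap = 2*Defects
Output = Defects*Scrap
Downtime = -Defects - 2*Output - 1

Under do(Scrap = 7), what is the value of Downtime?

Under do(Scrap=7), the mechanism Scrap = 2*Defects is discarded; Scrap is fixed at 7.
Output = Defects*Scrap  [with Defects=-1, Scrap=7]  = -7
Downtime = -Defects - 2*Output - 1  [with Defects=-1, Output=-7]  = 14

14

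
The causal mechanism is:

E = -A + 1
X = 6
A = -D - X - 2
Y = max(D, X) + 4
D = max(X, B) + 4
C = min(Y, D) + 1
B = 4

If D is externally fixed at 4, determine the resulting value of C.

The intervention breaks the incoming arrows to D: D = max(X, B) + 4 no longer applies, and D = 4.
Y = max(D, X) + 4  [with D=4, X=6]  = 10
C = min(Y, D) + 1  [with Y=10, D=4]  = 5

5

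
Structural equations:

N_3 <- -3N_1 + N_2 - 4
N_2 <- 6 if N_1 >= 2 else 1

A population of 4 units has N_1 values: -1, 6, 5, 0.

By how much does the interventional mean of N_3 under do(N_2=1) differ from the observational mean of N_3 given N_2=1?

The intervention sets N_2=1 in all 4 units regardless of N_1. Recomputing N_3 per unit gives 0, -21, -18, -3; average -10.5.
E[N_3|N_2=1] averages over only the 2 units with N_2=1 (N_1 = -1, 0): N_3 = 0, -3, mean -1.5.
Difference = -10.5 − (-1.5) = -9.

-9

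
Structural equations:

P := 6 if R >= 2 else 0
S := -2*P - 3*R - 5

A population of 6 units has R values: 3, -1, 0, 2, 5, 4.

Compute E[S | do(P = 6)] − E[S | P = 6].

Every unit gets P=6 under the intervention. S values become -26, -14, -17, -23, -32, -29; E[S|do(P=6)] = -23.5.
Observing P=6 restricts to units where P's equation naturally yields 6: R ∈ {3, 2, 5, 4}. In that subpopulation S = -26, -23, -32, -29, mean -27.5.
Difference = -23.5 − (-27.5) = 4.

4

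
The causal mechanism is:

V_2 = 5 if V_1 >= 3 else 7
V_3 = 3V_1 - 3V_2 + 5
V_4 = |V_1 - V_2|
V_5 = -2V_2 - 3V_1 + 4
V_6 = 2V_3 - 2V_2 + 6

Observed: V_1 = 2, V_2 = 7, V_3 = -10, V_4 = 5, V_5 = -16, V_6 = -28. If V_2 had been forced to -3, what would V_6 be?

Under do(V_2=-3), the mechanism V_2 = 5 if V_1 >= 3 else 7 is discarded; V_2 is fixed at -3.
V_3 = 3V_1 - 3V_2 + 5  [with V_1=2, V_2=-3]  = 20
V_6 = 2V_3 - 2V_2 + 6  [with V_3=20, V_2=-3]  = 52

52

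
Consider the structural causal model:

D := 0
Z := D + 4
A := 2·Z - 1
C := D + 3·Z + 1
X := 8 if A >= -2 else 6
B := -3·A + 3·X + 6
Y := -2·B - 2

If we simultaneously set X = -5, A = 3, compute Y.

34

The joint intervention fixes X = -5, A = 3, removing each variable's own equation.
B = -3·A + 3·X + 6  [with A=3, X=-5]  = -18
Y = -2·B - 2  [with B=-18]  = 34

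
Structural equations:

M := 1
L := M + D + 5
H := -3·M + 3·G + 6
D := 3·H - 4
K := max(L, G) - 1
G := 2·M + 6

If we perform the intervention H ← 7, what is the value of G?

Under do(H=7), the mechanism H := -3·M + 3·G + 6 is discarded; H is fixed at 7.
Since G is not a descendant of the intervened variable, it is unaffected.
G = 2·M + 6  [with M=1]  = 8

8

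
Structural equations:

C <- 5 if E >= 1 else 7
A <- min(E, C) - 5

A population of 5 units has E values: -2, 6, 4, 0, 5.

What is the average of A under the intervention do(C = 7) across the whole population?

-2.4

Every unit gets C=7 under the intervention. A values become -7, 1, -1, -5, 0; E[A|do(C=7)] = -2.4.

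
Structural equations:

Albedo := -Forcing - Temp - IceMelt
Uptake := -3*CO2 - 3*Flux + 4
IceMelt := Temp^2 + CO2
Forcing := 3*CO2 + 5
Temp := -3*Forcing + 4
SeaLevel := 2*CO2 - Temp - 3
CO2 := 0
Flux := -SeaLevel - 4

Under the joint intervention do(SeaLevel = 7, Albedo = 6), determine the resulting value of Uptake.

37

Under do(SeaLevel = 7, Albedo = 6), each intervened variable's structural equation is replaced by its fixed value.
Flux = -SeaLevel - 4  [with SeaLevel=7]  = -11
Uptake = -3*CO2 - 3*Flux + 4  [with CO2=0, Flux=-11]  = 37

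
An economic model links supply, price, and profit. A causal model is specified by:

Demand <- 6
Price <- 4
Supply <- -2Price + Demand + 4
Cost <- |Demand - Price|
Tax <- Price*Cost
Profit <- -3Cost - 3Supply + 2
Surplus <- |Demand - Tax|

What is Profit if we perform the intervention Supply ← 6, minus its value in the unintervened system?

-12

The intervention breaks the incoming arrows to Supply: Supply <- -2Price + Demand + 4 no longer applies, and Supply = 6.
Cost = |Demand - Price|  [with Demand=6, Price=4]  = 2
Profit = -3Cost - 3Supply + 2  [with Cost=2, Supply=6]  = -22
Without intervention: Supply = -2Price + Demand + 4  [with Price=4, Demand=6]  = 2; Cost = |Demand - Price|  [with Demand=6, Price=4]  = 2; Profit = -3Cost - 3Supply + 2  [with Cost=2, Supply=2]  = -10.
Change = -22 − (-10) = -12.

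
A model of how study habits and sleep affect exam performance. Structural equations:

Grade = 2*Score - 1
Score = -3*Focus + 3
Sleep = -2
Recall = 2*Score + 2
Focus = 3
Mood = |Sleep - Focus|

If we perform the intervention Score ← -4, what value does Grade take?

-9

The intervention breaks the incoming arrows to Score: Score = -3*Focus + 3 no longer applies, and Score = -4.
Grade = 2*Score - 1  [with Score=-4]  = -9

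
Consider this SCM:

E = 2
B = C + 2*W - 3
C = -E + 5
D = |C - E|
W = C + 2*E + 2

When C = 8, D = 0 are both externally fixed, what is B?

The joint intervention fixes C = 8, D = 0, removing each variable's own equation.
W = C + 2*E + 2  [with C=8, E=2]  = 14
B = C + 2*W - 3  [with C=8, W=14]  = 33

33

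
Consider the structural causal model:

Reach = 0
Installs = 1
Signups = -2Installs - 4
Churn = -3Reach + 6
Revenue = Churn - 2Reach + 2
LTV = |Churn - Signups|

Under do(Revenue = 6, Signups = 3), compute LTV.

The joint intervention fixes Revenue = 6, Signups = 3, removing each variable's own equation.
Churn = -3Reach + 6  [with Reach=0]  = 6
LTV = |Churn - Signups|  [with Churn=6, Signups=3]  = 3

3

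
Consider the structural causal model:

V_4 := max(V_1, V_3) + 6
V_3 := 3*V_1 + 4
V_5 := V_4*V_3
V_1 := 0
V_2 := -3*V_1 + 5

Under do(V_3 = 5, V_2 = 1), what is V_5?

Setting V_3 = 5, V_2 = 1 by intervention discards those variables' equations.
V_4 = max(V_1, V_3) + 6  [with V_1=0, V_3=5]  = 11
V_5 = V_4*V_3  [with V_4=11, V_3=5]  = 55

55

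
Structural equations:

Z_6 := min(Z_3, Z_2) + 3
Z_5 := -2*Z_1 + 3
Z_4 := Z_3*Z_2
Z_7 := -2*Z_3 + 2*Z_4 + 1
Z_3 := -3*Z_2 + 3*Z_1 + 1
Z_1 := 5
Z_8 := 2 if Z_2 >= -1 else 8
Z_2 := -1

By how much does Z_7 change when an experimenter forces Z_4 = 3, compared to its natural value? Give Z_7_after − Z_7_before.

44

The intervention breaks the incoming arrows to Z_4: Z_4 := Z_3*Z_2 no longer applies, and Z_4 = 3.
Z_3 = -3*Z_2 + 3*Z_1 + 1  [with Z_2=-1, Z_1=5]  = 19
Z_7 = -2*Z_3 + 2*Z_4 + 1  [with Z_3=19, Z_4=3]  = -31
Without intervention: Z_3 = -3*Z_2 + 3*Z_1 + 1  [with Z_2=-1, Z_1=5]  = 19; Z_4 = Z_3*Z_2  [with Z_3=19, Z_2=-1]  = -19; Z_7 = -2*Z_3 + 2*Z_4 + 1  [with Z_3=19, Z_4=-19]  = -75.
Change = -31 − (-75) = 44.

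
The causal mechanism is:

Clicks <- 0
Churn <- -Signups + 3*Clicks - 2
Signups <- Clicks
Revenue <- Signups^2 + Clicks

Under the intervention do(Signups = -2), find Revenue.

4

Under do(Signups=-2), the mechanism Signups <- Clicks is discarded; Signups is fixed at -2.
Revenue = Signups^2 + Clicks  [with Signups=-2, Clicks=0]  = 4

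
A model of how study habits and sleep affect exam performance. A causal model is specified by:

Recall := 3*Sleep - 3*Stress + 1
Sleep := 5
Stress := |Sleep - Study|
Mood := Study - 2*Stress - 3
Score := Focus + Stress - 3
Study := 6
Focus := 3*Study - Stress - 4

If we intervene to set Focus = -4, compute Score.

Intervening sets Focus = -4 and removes its equation (Focus := 3*Study - Stress - 4).
Stress = |Sleep - Study|  [with Sleep=5, Study=6]  = 1
Score = Focus + Stress - 3  [with Focus=-4, Stress=1]  = -6

-6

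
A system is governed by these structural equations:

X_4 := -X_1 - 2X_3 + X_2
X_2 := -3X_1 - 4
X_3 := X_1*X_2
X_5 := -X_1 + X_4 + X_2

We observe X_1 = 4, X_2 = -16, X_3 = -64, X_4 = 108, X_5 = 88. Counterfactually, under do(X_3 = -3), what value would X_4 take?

-14

The intervention breaks the incoming arrows to X_3: X_3 := X_1*X_2 no longer applies, and X_3 = -3.
X_2 = -3X_1 - 4  [with X_1=4]  = -16
X_4 = -X_1 - 2X_3 + X_2  [with X_1=4, X_3=-3, X_2=-16]  = -14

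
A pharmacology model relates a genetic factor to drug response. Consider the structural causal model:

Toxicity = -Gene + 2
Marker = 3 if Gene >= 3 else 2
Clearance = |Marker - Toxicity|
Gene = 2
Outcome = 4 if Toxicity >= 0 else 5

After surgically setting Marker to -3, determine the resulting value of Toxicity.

The intervention breaks the incoming arrows to Marker: Marker = 3 if Gene >= 3 else 2 no longer applies, and Marker = -3.
Since Toxicity is not a descendant of the intervened variable, it is unaffected.
Toxicity = -Gene + 2  [with Gene=2]  = 0

0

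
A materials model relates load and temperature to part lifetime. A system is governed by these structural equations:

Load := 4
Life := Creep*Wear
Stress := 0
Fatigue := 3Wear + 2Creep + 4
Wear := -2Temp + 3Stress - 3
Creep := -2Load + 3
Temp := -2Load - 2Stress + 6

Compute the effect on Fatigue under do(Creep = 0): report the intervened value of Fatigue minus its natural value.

10

Under do(Creep=0), the mechanism Creep := -2Load + 3 is discarded; Creep is fixed at 0.
Temp = -2Load - 2Stress + 6  [with Load=4, Stress=0]  = -2
Wear = -2Temp + 3Stress - 3  [with Temp=-2, Stress=0]  = 1
Fatigue = 3Wear + 2Creep + 4  [with Wear=1, Creep=0]  = 7
Without intervention: Temp = -2Load - 2Stress + 6  [with Load=4, Stress=0]  = -2; Creep = -2Load + 3  [with Load=4]  = -5; Wear = -2Temp + 3Stress - 3  [with Temp=-2, Stress=0]  = 1; Fatigue = 3Wear + 2Creep + 4  [with Wear=1, Creep=-5]  = -3.
Change = 7 − (-3) = 10.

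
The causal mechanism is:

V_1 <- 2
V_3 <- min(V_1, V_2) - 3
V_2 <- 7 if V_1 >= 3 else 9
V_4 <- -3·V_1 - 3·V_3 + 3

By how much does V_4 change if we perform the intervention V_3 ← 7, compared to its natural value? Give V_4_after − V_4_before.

-24

The intervention breaks the incoming arrows to V_3: V_3 <- min(V_1, V_2) - 3 no longer applies, and V_3 = 7.
V_4 = -3·V_1 - 3·V_3 + 3  [with V_1=2, V_3=7]  = -24
Without intervention: V_2 = 7 if V_1 >= 3 else 9  [with V_1=2]  = 9; V_3 = min(V_1, V_2) - 3  [with V_1=2, V_2=9]  = -1; V_4 = -3·V_1 - 3·V_3 + 3  [with V_1=2, V_3=-1]  = 0.
Change = -24 − 0 = -24.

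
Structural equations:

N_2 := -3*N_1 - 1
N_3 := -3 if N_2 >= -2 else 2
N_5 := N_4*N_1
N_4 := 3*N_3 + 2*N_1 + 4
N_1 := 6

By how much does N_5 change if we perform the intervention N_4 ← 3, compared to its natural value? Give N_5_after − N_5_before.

Intervening sets N_4 = 3 and removes its equation (N_4 := 3*N_3 + 2*N_1 + 4).
N_5 = N_4*N_1  [with N_4=3, N_1=6]  = 18
Without intervention: N_2 = -3*N_1 - 1  [with N_1=6]  = -19; N_3 = -3 if N_2 >= -2 else 2  [with N_2=-19]  = 2; N_4 = 3*N_3 + 2*N_1 + 4  [with N_3=2, N_1=6]  = 22; N_5 = N_4*N_1  [with N_4=22, N_1=6]  = 132.
Change = 18 − 132 = -114.

-114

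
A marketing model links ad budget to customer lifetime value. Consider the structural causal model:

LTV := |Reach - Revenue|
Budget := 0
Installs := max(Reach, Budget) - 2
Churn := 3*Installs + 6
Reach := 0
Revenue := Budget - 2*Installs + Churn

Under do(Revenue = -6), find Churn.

0

The intervention breaks the incoming arrows to Revenue: Revenue := Budget - 2*Installs + Churn no longer applies, and Revenue = -6.
Since Churn is not a descendant of the intervened variable, it is unaffected.
Installs = max(Reach, Budget) - 2  [with Reach=0, Budget=0]  = -2
Churn = 3*Installs + 6  [with Installs=-2]  = 0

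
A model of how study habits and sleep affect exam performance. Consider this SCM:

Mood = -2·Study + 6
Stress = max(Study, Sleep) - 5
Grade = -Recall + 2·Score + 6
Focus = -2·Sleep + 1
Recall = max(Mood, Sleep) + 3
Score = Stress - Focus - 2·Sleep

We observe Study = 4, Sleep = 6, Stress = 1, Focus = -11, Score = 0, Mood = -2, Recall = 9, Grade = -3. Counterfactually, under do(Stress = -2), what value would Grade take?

-9

The intervention breaks the incoming arrows to Stress: Stress = max(Study, Sleep) - 5 no longer applies, and Stress = -2.
Focus = -2·Sleep + 1  [with Sleep=6]  = -11
Score = Stress - Focus - 2·Sleep  [with Stress=-2, Focus=-11, Sleep=6]  = -3
Mood = -2·Study + 6  [with Study=4]  = -2
Recall = max(Mood, Sleep) + 3  [with Mood=-2, Sleep=6]  = 9
Grade = -Recall + 2·Score + 6  [with Recall=9, Score=-3]  = -9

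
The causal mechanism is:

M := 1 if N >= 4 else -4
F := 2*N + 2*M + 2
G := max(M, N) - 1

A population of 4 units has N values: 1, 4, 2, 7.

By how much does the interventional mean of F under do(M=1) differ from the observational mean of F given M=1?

-4

The intervention sets M=1 in all 4 units regardless of N. Recomputing F per unit gives 6, 12, 8, 18; average 11.
Observing M=1 restricts to units where M's equation naturally yields 1: N ∈ {4, 7}. In that subpopulation F = 12, 18, mean 15.
Difference = 11 − 15 = -4.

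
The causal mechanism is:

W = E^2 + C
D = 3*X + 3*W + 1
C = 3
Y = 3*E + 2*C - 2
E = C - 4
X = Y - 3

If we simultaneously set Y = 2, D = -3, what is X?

-1

Setting Y = 2, D = -3 by intervention discards those variables' equations.
X = Y - 3  [with Y=2]  = -1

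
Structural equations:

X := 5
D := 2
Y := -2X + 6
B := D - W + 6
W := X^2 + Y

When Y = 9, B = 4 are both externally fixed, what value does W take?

34

The joint intervention fixes Y = 9, B = 4, removing each variable's own equation.
W = X^2 + Y  [with X=5, Y=9]  = 34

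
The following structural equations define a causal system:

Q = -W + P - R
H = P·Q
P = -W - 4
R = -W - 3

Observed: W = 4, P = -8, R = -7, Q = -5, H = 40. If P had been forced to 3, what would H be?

do(P=3) replaces the equation P = -W - 4 with the constant P = 3.
R = -W - 3  [with W=4]  = -7
Q = -W + P - R  [with W=4, P=3, R=-7]  = 6
H = P·Q  [with P=3, Q=6]  = 18

18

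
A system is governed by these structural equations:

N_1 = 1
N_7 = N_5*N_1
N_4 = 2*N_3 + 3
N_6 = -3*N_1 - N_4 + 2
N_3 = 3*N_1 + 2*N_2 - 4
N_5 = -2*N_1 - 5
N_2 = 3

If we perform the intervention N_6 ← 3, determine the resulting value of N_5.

do(N_6=3) replaces the equation N_6 = -3*N_1 - N_4 + 2 with the constant N_6 = 3.
Since N_5 is not a descendant of the intervened variable, it is unaffected.
N_5 = -2*N_1 - 5  [with N_1=1]  = -7

-7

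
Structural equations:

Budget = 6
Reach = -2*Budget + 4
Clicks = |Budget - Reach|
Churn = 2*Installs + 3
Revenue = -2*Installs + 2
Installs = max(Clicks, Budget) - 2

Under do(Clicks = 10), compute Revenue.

The intervention breaks the incoming arrows to Clicks: Clicks = |Budget - Reach| no longer applies, and Clicks = 10.
Installs = max(Clicks, Budget) - 2  [with Clicks=10, Budget=6]  = 8
Revenue = -2*Installs + 2  [with Installs=8]  = -14

-14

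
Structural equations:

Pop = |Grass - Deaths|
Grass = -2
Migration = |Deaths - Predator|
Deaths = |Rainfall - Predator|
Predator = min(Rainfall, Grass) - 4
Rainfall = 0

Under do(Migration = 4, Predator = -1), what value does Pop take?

The joint intervention fixes Migration = 4, Predator = -1, removing each variable's own equation.
Deaths = |Rainfall - Predator|  [with Rainfall=0, Predator=-1]  = 1
Pop = |Grass - Deaths|  [with Grass=-2, Deaths=1]  = 3

3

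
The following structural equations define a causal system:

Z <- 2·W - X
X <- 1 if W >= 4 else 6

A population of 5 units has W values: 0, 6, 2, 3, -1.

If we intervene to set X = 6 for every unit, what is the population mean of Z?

Every unit gets X=6 under the intervention. Z values become -6, 6, -2, 0, -8; E[Z|do(X=6)] = -2.

-2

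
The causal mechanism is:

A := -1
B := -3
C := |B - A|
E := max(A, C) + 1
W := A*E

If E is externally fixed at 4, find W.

-4

Intervening sets E = 4 and removes its equation (E := max(A, C) + 1).
W = A*E  [with A=-1, E=4]  = -4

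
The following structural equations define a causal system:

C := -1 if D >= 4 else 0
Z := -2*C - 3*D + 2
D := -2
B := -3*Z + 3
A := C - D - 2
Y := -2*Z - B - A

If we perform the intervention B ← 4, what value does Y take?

-20

The intervention breaks the incoming arrows to B: B := -3*Z + 3 no longer applies, and B = 4.
C = -1 if D >= 4 else 0  [with D=-2]  = 0
A = C - D - 2  [with C=0, D=-2]  = 0
Z = -2*C - 3*D + 2  [with C=0, D=-2]  = 8
Y = -2*Z - B - A  [with Z=8, B=4, A=0]  = -20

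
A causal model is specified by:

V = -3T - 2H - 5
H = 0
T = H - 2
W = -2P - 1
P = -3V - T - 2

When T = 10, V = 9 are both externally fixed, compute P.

Setting T = 10, V = 9 by intervention discards those variables' equations.
P = -3V - T - 2  [with V=9, T=10]  = -39

-39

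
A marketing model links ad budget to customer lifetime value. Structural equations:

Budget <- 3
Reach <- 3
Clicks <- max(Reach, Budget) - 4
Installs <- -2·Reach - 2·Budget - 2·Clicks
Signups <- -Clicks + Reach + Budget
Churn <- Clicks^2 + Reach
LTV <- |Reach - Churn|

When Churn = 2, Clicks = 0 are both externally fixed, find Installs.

Under do(Churn = 2, Clicks = 0), each intervened variable's structural equation is replaced by its fixed value.
Installs = -2·Reach - 2·Budget - 2·Clicks  [with Reach=3, Budget=3, Clicks=0]  = -12

-12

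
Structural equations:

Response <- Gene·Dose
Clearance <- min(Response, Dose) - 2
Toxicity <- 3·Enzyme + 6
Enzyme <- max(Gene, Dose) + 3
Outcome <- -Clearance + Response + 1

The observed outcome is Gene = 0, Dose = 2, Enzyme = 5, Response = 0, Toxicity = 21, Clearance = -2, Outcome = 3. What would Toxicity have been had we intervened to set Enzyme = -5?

do(Enzyme=-5) replaces the equation Enzyme <- max(Gene, Dose) + 3 with the constant Enzyme = -5.
Toxicity = 3·Enzyme + 6  [with Enzyme=-5]  = -9

-9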